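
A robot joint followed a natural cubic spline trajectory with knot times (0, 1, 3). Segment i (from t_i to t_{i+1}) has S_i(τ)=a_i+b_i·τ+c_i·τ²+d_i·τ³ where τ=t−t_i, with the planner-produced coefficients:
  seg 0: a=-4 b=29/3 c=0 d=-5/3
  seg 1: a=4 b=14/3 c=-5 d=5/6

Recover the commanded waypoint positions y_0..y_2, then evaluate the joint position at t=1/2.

y_0 = S_0(0) = a_0 = -4
y_1 = S_1(0) = a_1 = 4
y_2 = S_1(2) = 0
t_q=1/2 is in segment 0 (τ=1/2); S_0(τ)=5/8

y_0=-4 y_1=4 y_2=0
S(1/2) = 5/8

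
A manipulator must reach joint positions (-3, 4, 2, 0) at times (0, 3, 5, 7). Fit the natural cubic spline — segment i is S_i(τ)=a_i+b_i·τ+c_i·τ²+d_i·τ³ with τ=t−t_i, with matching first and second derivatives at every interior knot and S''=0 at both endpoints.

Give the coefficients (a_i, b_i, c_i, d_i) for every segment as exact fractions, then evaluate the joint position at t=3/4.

Δ: Δ0=7/3, Δ1=-1, Δ2=-1
row 1: diag=10, rhs=-20; c'=1/5, d'=-2
row 2: denom=8−2·1/5=38/5; d'=(0−2·-2)/(38/5)=10/19
back: M2=10/19
back: M1=-2−1/5·10/19=-40/19
M: M0=0, M1=-40/19, M2=10/19, M3=0
seg 0: a=-3, c=M0/2=0, d=(M1−M0)/(6·3)=-20/171, b=Δ0−h0·(2M0+M1)/6=193/57
seg 1: a=4, c=M1/2=-20/19, d=(M2−M1)/(6·2)=25/114, b=Δ1−h1·(2M1+M2)/6=13/57
seg 2: a=2, c=M2/2=5/19, d=(M3−M2)/(6·2)=-5/114, b=Δ2−h2·(2M2+M3)/6=-77/57
t_q=3/4 → seg 0, τ=3/4; S=-3+193/57·τ+0·τ²+-20/171·τ³=-155/304

  seg 0: a=-3 b=193/57 c=0 d=-20/171
  seg 1: a=4 b=13/57 c=-20/19 d=25/114
  seg 2: a=2 b=-77/57 c=5/19 d=-5/114
S(3/4) = -155/304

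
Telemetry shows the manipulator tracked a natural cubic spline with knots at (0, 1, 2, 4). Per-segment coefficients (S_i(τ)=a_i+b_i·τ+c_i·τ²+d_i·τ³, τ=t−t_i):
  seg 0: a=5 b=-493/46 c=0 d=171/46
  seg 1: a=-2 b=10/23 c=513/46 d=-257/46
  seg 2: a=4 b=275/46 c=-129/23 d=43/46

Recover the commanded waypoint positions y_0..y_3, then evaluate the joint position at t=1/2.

y_0=5 y_1=-2 y_2=4 y_3=1
S(1/2) = 39/368

y_0 = S_0(0) = a_0 = 5
y_1 = S_1(0) = a_1 = -2
y_2 = S_2(0) = a_2 = 4
y_3 = S_2(2) = 1
t_q=1/2 is in segment 0 (τ=1/2); S_0(τ)=39/368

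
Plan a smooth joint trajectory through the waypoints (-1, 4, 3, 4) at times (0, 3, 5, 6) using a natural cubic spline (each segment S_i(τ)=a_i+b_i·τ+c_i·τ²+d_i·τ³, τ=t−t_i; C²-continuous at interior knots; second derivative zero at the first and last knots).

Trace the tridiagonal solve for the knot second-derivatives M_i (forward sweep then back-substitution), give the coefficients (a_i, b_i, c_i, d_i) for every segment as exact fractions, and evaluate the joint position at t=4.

  seg 0: a=-1 b=53/21 c=0 d=-2/21
  seg 1: a=4 b=-1/21 c=-6/7 d=53/168
  seg 2: a=3 b=13/42 c=29/28 d=-29/84
S(4) = 191/56

Δ: Δ0=5/3, Δ1=-1/2, Δ2=1
row 1: diag=10, rhs=-13; c'=1/5, d'=-13/10
row 2: denom=6−2·1/5=28/5; d'=(9−2·-13/10)/(28/5)=29/14
back: M2=29/14
back: M1=-13/10−1/5·29/14=-12/7
M: M0=0, M1=-12/7, M2=29/14, M3=0
seg 0: a=-1, c=M0/2=0, d=(M1−M0)/(6·3)=-2/21, b=Δ0−h0·(2M0+M1)/6=53/21
seg 1: a=4, c=M1/2=-6/7, d=(M2−M1)/(6·2)=53/168, b=Δ1−h1·(2M1+M2)/6=-1/21
seg 2: a=3, c=M2/2=29/28, d=(M3−M2)/(6·1)=-29/84, b=Δ2−h2·(2M2+M3)/6=13/42
t_q=4 → seg 1, τ=1; S=4+-1/21·τ+-6/7·τ²+53/168·τ³=191/56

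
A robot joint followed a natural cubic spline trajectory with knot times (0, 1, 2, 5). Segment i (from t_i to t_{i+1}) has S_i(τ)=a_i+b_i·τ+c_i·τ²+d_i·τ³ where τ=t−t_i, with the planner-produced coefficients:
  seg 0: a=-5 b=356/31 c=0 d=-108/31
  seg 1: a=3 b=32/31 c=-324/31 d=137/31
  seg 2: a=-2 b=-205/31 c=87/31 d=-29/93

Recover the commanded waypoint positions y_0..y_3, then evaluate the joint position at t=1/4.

y_0 = S_0(0) = a_0 = -5
y_1 = S_1(0) = a_1 = 3
y_2 = S_2(0) = a_2 = -2
y_3 = S_2(3) = -5
t_q=1/4 is in segment 0 (τ=1/4); S_0(τ)=-1083/496

y_0=-5 y_1=3 y_2=-2 y_3=-5
S(1/4) = -1083/496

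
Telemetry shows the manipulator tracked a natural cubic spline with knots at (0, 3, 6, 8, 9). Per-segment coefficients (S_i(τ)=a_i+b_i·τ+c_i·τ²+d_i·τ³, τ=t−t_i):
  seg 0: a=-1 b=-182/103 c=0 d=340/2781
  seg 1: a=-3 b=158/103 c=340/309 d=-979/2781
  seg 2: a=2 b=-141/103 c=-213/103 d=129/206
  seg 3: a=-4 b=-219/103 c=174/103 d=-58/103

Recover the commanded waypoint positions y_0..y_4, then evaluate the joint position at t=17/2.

y_0 = S_0(0) = a_0 = -1
y_1 = S_1(0) = a_1 = -3
y_2 = S_2(0) = a_2 = 2
y_3 = S_3(0) = a_3 = -4
y_4 = S_3(1) = -5
t_q=17/2 is in segment 3 (τ=1/2); S_3(τ)=-1941/412

y_0=-1 y_1=-3 y_2=2 y_3=-4 y_4=-5
S(17/2) = -1941/412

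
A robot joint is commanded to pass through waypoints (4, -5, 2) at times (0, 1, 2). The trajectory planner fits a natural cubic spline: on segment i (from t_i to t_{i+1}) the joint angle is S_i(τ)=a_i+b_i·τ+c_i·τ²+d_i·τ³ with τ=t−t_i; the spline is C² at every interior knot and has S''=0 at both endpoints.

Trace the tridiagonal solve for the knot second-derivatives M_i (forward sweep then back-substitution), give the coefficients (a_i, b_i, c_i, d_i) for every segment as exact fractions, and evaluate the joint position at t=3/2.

  seg 0: a=4 b=-13 c=0 d=4
  seg 1: a=-5 b=-1 c=12 d=-4
S(3/2) = -3

Δ: Δ0=-9, Δ1=7
row 1: diag=4, rhs=96; c'=1/4, d'=24
back: M1=24
M: M0=0, M1=24, M2=0
seg 0: a=4, c=M0/2=0, d=(M1−M0)/(6·1)=4, b=Δ0−h0·(2M0+M1)/6=-13
seg 1: a=-5, c=M1/2=12, d=(M2−M1)/(6·1)=-4, b=Δ1−h1·(2M1+M2)/6=-1
t_q=3/2 → seg 1, τ=1/2; S=-5+-1·τ+12·τ²+-4·τ³=-3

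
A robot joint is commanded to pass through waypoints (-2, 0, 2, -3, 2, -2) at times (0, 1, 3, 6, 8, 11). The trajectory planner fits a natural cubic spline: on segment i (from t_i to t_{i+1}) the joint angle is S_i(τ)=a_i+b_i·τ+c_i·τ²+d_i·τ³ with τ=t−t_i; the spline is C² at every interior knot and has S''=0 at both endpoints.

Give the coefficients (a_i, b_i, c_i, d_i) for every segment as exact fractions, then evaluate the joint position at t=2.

Δ: Δ0=2, Δ1=1, Δ2=-5/3, Δ3=5/2, Δ4=-4/3
row 1: diag=6, rhs=-6; c'=1/3, d'=-1
row 2: denom=10−2·1/3=28/3; d'=(-16−2·-1)/(28/3)=-3/2
row 3: denom=10−3·9/28=253/28; d'=(25−3·-3/2)/(253/28)=826/253
row 4: denom=10−2·56/253=2418/253; d'=(-23−2·826/253)/(2418/253)=-241/78
back: M4=-241/78
back: M3=826/253−56/253·-241/78=154/39
back: M2=-3/2−9/28·154/39=-36/13
back: M1=-1−1/3·-36/13=-1/13
M: M0=0, M1=-1/13, M2=-36/13, M3=154/39, M4=-241/78, M5=0
seg 0: a=-2, c=M0/2=0, d=(M1−M0)/(6·1)=-1/78, b=Δ0−h0·(2M0+M1)/6=157/78
seg 1: a=0, c=M1/2=-1/26, d=(M2−M1)/(6·2)=-35/156, b=Δ1−h1·(2M1+M2)/6=77/39
seg 2: a=2, c=M2/2=-18/13, d=(M3−M2)/(6·3)=131/351, b=Δ2−h2·(2M2+M3)/6=-34/39
seg 3: a=-3, c=M3/2=77/39, d=(M4−M3)/(6·2)=-61/104, b=Δ3−h3·(2M3+M4)/6=35/39
seg 4: a=2, c=M4/2=-241/156, d=(M5−M4)/(6·3)=241/1404, b=Δ4−h4·(2M4+M5)/6=137/78
t_q=2 → seg 1, τ=1; S=0+77/39·τ+-1/26·τ²+-35/156·τ³=89/52

  seg 0: a=-2 b=157/78 c=0 d=-1/78
  seg 1: a=0 b=77/39 c=-1/26 d=-35/156
  seg 2: a=2 b=-34/39 c=-18/13 d=131/351
  seg 3: a=-3 b=35/39 c=77/39 d=-61/104
  seg 4: a=2 b=137/78 c=-241/156 d=241/1404
S(2) = 89/52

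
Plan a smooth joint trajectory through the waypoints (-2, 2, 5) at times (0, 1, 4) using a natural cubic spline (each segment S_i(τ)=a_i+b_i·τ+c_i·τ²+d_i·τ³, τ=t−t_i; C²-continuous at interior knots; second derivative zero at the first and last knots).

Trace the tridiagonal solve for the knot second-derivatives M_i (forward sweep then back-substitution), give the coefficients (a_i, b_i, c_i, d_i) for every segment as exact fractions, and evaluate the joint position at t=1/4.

  seg 0: a=-2 b=35/8 c=0 d=-3/8
  seg 1: a=2 b=13/4 c=-9/8 d=1/8
S(1/4) = -467/512

Δ: Δ0=4, Δ1=1
row 1: diag=8, rhs=-18; c'=3/8, d'=-9/4
back: M1=-9/4
M: M0=0, M1=-9/4, M2=0
seg 0: a=-2, c=M0/2=0, d=(M1−M0)/(6·1)=-3/8, b=Δ0−h0·(2M0+M1)/6=35/8
seg 1: a=2, c=M1/2=-9/8, d=(M2−M1)/(6·3)=1/8, b=Δ1−h1·(2M1+M2)/6=13/4
t_q=1/4 → seg 0, τ=1/4; S=-2+35/8·τ+0·τ²+-3/8·τ³=-467/512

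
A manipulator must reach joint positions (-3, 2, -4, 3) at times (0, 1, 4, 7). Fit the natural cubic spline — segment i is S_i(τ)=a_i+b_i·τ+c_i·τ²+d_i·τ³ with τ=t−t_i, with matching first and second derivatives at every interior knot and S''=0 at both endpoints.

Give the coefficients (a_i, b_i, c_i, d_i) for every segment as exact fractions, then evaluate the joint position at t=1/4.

  seg 0: a=-3 b=532/87 c=0 d=-97/87
  seg 1: a=2 b=241/87 c=-97/29 d=458/783
  seg 2: a=-4 b=-131/87 c=167/87 d=-167/783
S(1/4) = -2763/1856

Δ: Δ0=5, Δ1=-2, Δ2=7/3
row 1: diag=8, rhs=-42; c'=3/8, d'=-21/4
row 2: denom=12−3·3/8=87/8; d'=(26−3·-21/4)/(87/8)=334/87
back: M2=334/87
back: M1=-21/4−3/8·334/87=-194/29
M: M0=0, M1=-194/29, M2=334/87, M3=0
seg 0: a=-3, c=M0/2=0, d=(M1−M0)/(6·1)=-97/87, b=Δ0−h0·(2M0+M1)/6=532/87
seg 1: a=2, c=M1/2=-97/29, d=(M2−M1)/(6·3)=458/783, b=Δ1−h1·(2M1+M2)/6=241/87
seg 2: a=-4, c=M2/2=167/87, d=(M3−M2)/(6·3)=-167/783, b=Δ2−h2·(2M2+M3)/6=-131/87
t_q=1/4 → seg 0, τ=1/4; S=-3+532/87·τ+0·τ²+-97/87·τ³=-2763/1856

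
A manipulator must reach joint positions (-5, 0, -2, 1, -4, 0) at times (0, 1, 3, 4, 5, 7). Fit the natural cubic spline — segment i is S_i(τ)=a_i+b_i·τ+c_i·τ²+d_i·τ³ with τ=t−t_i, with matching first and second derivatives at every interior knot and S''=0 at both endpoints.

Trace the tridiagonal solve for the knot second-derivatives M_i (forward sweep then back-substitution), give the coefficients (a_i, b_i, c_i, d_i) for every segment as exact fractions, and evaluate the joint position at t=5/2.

Δ: Δ0=5, Δ1=-1, Δ2=3, Δ3=-5, Δ4=2
row 1: diag=6, rhs=-36; c'=1/3, d'=-6
row 2: denom=6−2·1/3=16/3; d'=(24−2·-6)/(16/3)=27/4
row 3: denom=4−1·3/16=61/16; d'=(-48−1·27/4)/(61/16)=-876/61
row 4: denom=6−1·16/61=350/61; d'=(42−1·-876/61)/(350/61)=1719/175
back: M4=1719/175
back: M3=-876/61−16/61·1719/175=-2964/175
back: M2=27/4−3/16·-2964/175=1737/175
back: M1=-6−1/3·1737/175=-1629/175
M: M0=0, M1=-1629/175, M2=1737/175, M3=-2964/175, M4=1719/175, M5=0
seg 0: a=-5, c=M0/2=0, d=(M1−M0)/(6·1)=-543/350, b=Δ0−h0·(2M0+M1)/6=2293/350
seg 1: a=0, c=M1/2=-1629/350, d=(M2−M1)/(6·2)=561/350, b=Δ1−h1·(2M1+M2)/6=332/175
seg 2: a=-2, c=M2/2=1737/350, d=(M3−M2)/(6·1)=-1567/350, b=Δ2−h2·(2M2+M3)/6=88/35
seg 3: a=1, c=M3/2=-1482/175, d=(M4−M3)/(6·1)=223/50, b=Δ3−h3·(2M3+M4)/6=-347/350
seg 4: a=-4, c=M4/2=1719/350, d=(M5−M4)/(6·2)=-573/700, b=Δ4−h4·(2M4+M5)/6=-796/175
t_q=5/2 → seg 1, τ=3/2; S=0+332/175·τ+-1629/350·τ²+561/350·τ³=-6207/2800

  seg 0: a=-5 b=2293/350 c=0 d=-543/350
  seg 1: a=0 b=332/175 c=-1629/350 d=561/350
  seg 2: a=-2 b=88/35 c=1737/350 d=-1567/350
  seg 3: a=1 b=-347/350 c=-1482/175 d=223/50
  seg 4: a=-4 b=-796/175 c=1719/350 d=-573/700
S(5/2) = -6207/2800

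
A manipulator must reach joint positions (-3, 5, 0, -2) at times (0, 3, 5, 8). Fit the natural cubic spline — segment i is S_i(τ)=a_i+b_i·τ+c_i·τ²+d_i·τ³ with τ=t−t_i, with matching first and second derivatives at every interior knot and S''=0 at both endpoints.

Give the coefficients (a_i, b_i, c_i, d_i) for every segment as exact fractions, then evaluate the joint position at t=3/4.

  seg 0: a=-3 b=211/48 c=0 d=-83/432
  seg 1: a=5 b=-19/24 c=-83/48 d=7/16
  seg 2: a=0 b=-59/24 c=43/48 d=-43/432
S(3/4) = 221/1024

Δ: Δ0=8/3, Δ1=-5/2, Δ2=-2/3
row 1: diag=10, rhs=-31; c'=1/5, d'=-31/10
row 2: denom=10−2·1/5=48/5; d'=(11−2·-31/10)/(48/5)=43/24
back: M2=43/24
back: M1=-31/10−1/5·43/24=-83/24
M: M0=0, M1=-83/24, M2=43/24, M3=0
seg 0: a=-3, c=M0/2=0, d=(M1−M0)/(6·3)=-83/432, b=Δ0−h0·(2M0+M1)/6=211/48
seg 1: a=5, c=M1/2=-83/48, d=(M2−M1)/(6·2)=7/16, b=Δ1−h1·(2M1+M2)/6=-19/24
seg 2: a=0, c=M2/2=43/48, d=(M3−M2)/(6·3)=-43/432, b=Δ2−h2·(2M2+M3)/6=-59/24
t_q=3/4 → seg 0, τ=3/4; S=-3+211/48·τ+0·τ²+-83/432·τ³=221/1024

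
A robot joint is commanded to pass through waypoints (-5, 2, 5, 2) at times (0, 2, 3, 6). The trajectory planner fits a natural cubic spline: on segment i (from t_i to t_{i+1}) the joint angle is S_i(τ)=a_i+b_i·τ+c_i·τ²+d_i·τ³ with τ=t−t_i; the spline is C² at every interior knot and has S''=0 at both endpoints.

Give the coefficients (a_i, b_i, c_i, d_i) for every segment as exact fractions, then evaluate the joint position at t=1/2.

  seg 0: a=-5 b=7/2 c=0 d=0
  seg 1: a=2 b=7/2 c=0 d=-1/2
  seg 2: a=5 b=2 c=-3/2 d=1/6
S(1/2) = -13/4

Δ: Δ0=7/2, Δ1=3, Δ2=-1
row 1: diag=6, rhs=-3; c'=1/6, d'=-1/2
row 2: denom=8−1·1/6=47/6; d'=(-24−1·-1/2)/(47/6)=-3
back: M2=-3
back: M1=-1/2−1/6·-3=0
M: M0=0, M1=0, M2=-3, M3=0
seg 0: a=-5, c=M0/2=0, d=(M1−M0)/(6·2)=0, b=Δ0−h0·(2M0+M1)/6=7/2
seg 1: a=2, c=M1/2=0, d=(M2−M1)/(6·1)=-1/2, b=Δ1−h1·(2M1+M2)/6=7/2
seg 2: a=5, c=M2/2=-3/2, d=(M3−M2)/(6·3)=1/6, b=Δ2−h2·(2M2+M3)/6=2
t_q=1/2 → seg 0, τ=1/2; S=-5+7/2·τ+0·τ²+0·τ³=-13/4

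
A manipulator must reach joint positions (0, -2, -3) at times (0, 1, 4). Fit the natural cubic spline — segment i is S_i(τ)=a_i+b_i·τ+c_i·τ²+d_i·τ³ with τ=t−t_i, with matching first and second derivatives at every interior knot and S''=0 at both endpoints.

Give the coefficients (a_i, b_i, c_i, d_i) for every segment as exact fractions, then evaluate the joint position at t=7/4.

  seg 0: a=0 b=-53/24 c=0 d=5/24
  seg 1: a=-2 b=-19/12 c=5/8 d=-5/72
S(7/4) = -1467/512

Δ: Δ0=-2, Δ1=-1/3
row 1: diag=8, rhs=10; c'=3/8, d'=5/4
back: M1=5/4
M: M0=0, M1=5/4, M2=0
seg 0: a=0, c=M0/2=0, d=(M1−M0)/(6·1)=5/24, b=Δ0−h0·(2M0+M1)/6=-53/24
seg 1: a=-2, c=M1/2=5/8, d=(M2−M1)/(6·3)=-5/72, b=Δ1−h1·(2M1+M2)/6=-19/12
t_q=7/4 → seg 1, τ=3/4; S=-2+-19/12·τ+5/8·τ²+-5/72·τ³=-1467/512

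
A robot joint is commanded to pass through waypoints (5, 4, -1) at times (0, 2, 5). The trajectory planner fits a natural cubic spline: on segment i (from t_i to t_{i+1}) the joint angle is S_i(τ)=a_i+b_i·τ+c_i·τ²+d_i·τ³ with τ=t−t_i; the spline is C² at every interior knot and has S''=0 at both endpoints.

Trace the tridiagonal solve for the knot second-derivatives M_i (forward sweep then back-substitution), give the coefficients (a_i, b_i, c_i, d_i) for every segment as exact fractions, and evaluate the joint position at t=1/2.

Δ: Δ0=-1/2, Δ1=-5/3
row 1: diag=10, rhs=-7; c'=3/10, d'=-7/10
back: M1=-7/10
M: M0=0, M1=-7/10, M2=0
seg 0: a=5, c=M0/2=0, d=(M1−M0)/(6·2)=-7/120, b=Δ0−h0·(2M0+M1)/6=-4/15
seg 1: a=4, c=M1/2=-7/20, d=(M2−M1)/(6·3)=7/180, b=Δ1−h1·(2M1+M2)/6=-29/30
t_q=1/2 → seg 0, τ=1/2; S=5+-4/15·τ+0·τ²+-7/120·τ³=311/64

  seg 0: a=5 b=-4/15 c=0 d=-7/120
  seg 1: a=4 b=-29/30 c=-7/20 d=7/180
S(1/2) = 311/64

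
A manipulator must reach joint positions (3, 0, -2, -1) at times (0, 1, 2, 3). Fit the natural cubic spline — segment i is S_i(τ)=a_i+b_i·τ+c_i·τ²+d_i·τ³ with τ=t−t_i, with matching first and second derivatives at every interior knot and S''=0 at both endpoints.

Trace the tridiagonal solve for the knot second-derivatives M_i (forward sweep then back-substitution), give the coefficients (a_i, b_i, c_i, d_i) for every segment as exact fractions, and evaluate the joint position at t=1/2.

Δ: Δ0=-3, Δ1=-2, Δ2=1
row 1: diag=4, rhs=6; c'=1/4, d'=3/2
row 2: denom=4−1·1/4=15/4; d'=(18−1·3/2)/(15/4)=22/5
back: M2=22/5
back: M1=3/2−1/4·22/5=2/5
M: M0=0, M1=2/5, M2=22/5, M3=0
seg 0: a=3, c=M0/2=0, d=(M1−M0)/(6·1)=1/15, b=Δ0−h0·(2M0+M1)/6=-46/15
seg 1: a=0, c=M1/2=1/5, d=(M2−M1)/(6·1)=2/3, b=Δ1−h1·(2M1+M2)/6=-43/15
seg 2: a=-2, c=M2/2=11/5, d=(M3−M2)/(6·1)=-11/15, b=Δ2−h2·(2M2+M3)/6=-7/15
t_q=1/2 → seg 0, τ=1/2; S=3+-46/15·τ+0·τ²+1/15·τ³=59/40

  seg 0: a=3 b=-46/15 c=0 d=1/15
  seg 1: a=0 b=-43/15 c=1/5 d=2/3
  seg 2: a=-2 b=-7/15 c=11/5 d=-11/15
S(1/2) = 59/40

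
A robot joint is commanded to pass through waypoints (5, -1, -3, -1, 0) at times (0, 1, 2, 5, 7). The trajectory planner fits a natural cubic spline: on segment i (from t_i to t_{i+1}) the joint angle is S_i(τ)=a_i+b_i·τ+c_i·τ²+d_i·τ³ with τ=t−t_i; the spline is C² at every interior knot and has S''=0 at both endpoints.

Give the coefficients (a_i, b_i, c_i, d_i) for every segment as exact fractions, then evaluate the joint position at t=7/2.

Δ: Δ0=-6, Δ1=-2, Δ2=2/3, Δ3=1/2
row 1: diag=4, rhs=24; c'=1/4, d'=6
row 2: denom=8−1·1/4=31/4; d'=(16−1·6)/(31/4)=40/31
row 3: denom=10−3·12/31=274/31; d'=(-1−3·40/31)/(274/31)=-151/274
back: M3=-151/274
back: M2=40/31−12/31·-151/274=206/137
back: M1=6−1/4·206/137=1541/274
M: M0=0, M1=1541/274, M2=206/137, M3=-151/274, M4=0
seg 0: a=5, c=M0/2=0, d=(M1−M0)/(6·1)=1541/1644, b=Δ0−h0·(2M0+M1)/6=-11405/1644
seg 1: a=-1, c=M1/2=1541/548, d=(M2−M1)/(6·1)=-1129/1644, b=Δ1−h1·(2M1+M2)/6=-3391/822
seg 2: a=-3, c=M2/2=103/137, d=(M3−M2)/(6·3)=-563/4932, b=Δ2−h2·(2M2+M3)/6=-923/1644
seg 3: a=-1, c=M3/2=-151/548, d=(M4−M3)/(6·2)=151/3288, b=Δ3−h3·(2M3+M4)/6=713/822
t_q=7/2 → seg 2, τ=3/2; S=-3+-923/1644·τ+103/137·τ²+-563/4932·τ³=-11117/4384

  seg 0: a=5 b=-11405/1644 c=0 d=1541/1644
  seg 1: a=-1 b=-3391/822 c=1541/548 d=-1129/1644
  seg 2: a=-3 b=-923/1644 c=103/137 d=-563/4932
  seg 3: a=-1 b=713/822 c=-151/548 d=151/3288
S(7/2) = -11117/4384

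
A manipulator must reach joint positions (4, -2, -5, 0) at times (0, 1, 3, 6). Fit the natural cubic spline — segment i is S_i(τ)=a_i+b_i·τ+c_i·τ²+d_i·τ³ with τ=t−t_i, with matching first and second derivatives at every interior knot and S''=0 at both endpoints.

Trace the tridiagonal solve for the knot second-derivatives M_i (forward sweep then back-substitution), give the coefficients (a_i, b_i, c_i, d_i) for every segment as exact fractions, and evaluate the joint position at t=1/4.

  seg 0: a=4 b=-281/42 c=0 d=29/42
  seg 1: a=-2 b=-97/21 c=29/14 d=-43/168
  seg 2: a=-5 b=25/42 c=15/28 d=-5/84
S(1/4) = 2095/896

Δ: Δ0=-6, Δ1=-3/2, Δ2=5/3
row 1: diag=6, rhs=27; c'=1/3, d'=9/2
row 2: denom=10−2·1/3=28/3; d'=(19−2·9/2)/(28/3)=15/14
back: M2=15/14
back: M1=9/2−1/3·15/14=29/7
M: M0=0, M1=29/7, M2=15/14, M3=0
seg 0: a=4, c=M0/2=0, d=(M1−M0)/(6·1)=29/42, b=Δ0−h0·(2M0+M1)/6=-281/42
seg 1: a=-2, c=M1/2=29/14, d=(M2−M1)/(6·2)=-43/168, b=Δ1−h1·(2M1+M2)/6=-97/21
seg 2: a=-5, c=M2/2=15/28, d=(M3−M2)/(6·3)=-5/84, b=Δ2−h2·(2M2+M3)/6=25/42
t_q=1/4 → seg 0, τ=1/4; S=4+-281/42·τ+0·τ²+29/42·τ³=2095/896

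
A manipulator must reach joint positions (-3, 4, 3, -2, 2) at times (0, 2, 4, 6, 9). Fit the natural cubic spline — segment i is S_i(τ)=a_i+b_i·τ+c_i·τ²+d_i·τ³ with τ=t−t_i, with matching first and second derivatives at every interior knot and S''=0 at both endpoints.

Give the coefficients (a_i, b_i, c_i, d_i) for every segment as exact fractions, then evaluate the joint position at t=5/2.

  seg 0: a=-3 b=932/213 c=0 d=-373/1704
  seg 1: a=4 b=745/426 c=-373/284 d=161/1704
  seg 2: a=3 b=-505/213 c=-53/71 d=581/1704
  seg 3: a=-2 b=-539/426 c=369/284 d=-41/284
S(5/2) = 20711/4544

Δ: Δ0=7/2, Δ1=-1/2, Δ2=-5/2, Δ3=4/3
row 1: diag=8, rhs=-24; c'=1/4, d'=-3
row 2: denom=8−2·1/4=15/2; d'=(-12−2·-3)/(15/2)=-4/5
row 3: denom=10−2·4/15=142/15; d'=(23−2·-4/5)/(142/15)=369/142
back: M3=369/142
back: M2=-4/5−4/15·369/142=-106/71
back: M1=-3−1/4·-106/71=-373/142
M: M0=0, M1=-373/142, M2=-106/71, M3=369/142, M4=0
seg 0: a=-3, c=M0/2=0, d=(M1−M0)/(6·2)=-373/1704, b=Δ0−h0·(2M0+M1)/6=932/213
seg 1: a=4, c=M1/2=-373/284, d=(M2−M1)/(6·2)=161/1704, b=Δ1−h1·(2M1+M2)/6=745/426
seg 2: a=3, c=M2/2=-53/71, d=(M3−M2)/(6·2)=581/1704, b=Δ2−h2·(2M2+M3)/6=-505/213
seg 3: a=-2, c=M3/2=369/284, d=(M4−M3)/(6·3)=-41/284, b=Δ3−h3·(2M3+M4)/6=-539/426
t_q=5/2 → seg 1, τ=1/2; S=4+745/426·τ+-373/284·τ²+161/1704·τ³=20711/4544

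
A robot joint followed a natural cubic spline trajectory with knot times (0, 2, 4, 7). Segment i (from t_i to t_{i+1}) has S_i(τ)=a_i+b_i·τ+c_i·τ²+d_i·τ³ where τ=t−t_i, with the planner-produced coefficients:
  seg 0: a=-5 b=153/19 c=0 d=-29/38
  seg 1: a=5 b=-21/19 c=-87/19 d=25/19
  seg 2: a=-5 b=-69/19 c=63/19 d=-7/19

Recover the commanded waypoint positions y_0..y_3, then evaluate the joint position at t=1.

y_0=-5 y_1=5 y_2=-5 y_3=4
S(1) = 87/38

y_0 = S_0(0) = a_0 = -5
y_1 = S_1(0) = a_1 = 5
y_2 = S_2(0) = a_2 = -5
y_3 = S_2(3) = 4
t_q=1 is in segment 0 (τ=1); S_0(τ)=87/38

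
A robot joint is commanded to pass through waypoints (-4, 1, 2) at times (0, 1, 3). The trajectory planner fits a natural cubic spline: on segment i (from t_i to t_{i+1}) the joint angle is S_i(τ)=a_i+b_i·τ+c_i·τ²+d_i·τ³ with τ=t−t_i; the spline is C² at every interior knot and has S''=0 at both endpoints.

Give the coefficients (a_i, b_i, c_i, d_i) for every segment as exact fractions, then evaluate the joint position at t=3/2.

Δ: Δ0=5, Δ1=1/2
row 1: diag=6, rhs=-27; c'=1/3, d'=-9/2
back: M1=-9/2
M: M0=0, M1=-9/2, M2=0
seg 0: a=-4, c=M0/2=0, d=(M1−M0)/(6·1)=-3/4, b=Δ0−h0·(2M0+M1)/6=23/4
seg 1: a=1, c=M1/2=-9/4, d=(M2−M1)/(6·2)=3/8, b=Δ1−h1·(2M1+M2)/6=7/2
t_q=3/2 → seg 1, τ=1/2; S=1+7/2·τ+-9/4·τ²+3/8·τ³=143/64

  seg 0: a=-4 b=23/4 c=0 d=-3/4
  seg 1: a=1 b=7/2 c=-9/4 d=3/8
S(3/2) = 143/64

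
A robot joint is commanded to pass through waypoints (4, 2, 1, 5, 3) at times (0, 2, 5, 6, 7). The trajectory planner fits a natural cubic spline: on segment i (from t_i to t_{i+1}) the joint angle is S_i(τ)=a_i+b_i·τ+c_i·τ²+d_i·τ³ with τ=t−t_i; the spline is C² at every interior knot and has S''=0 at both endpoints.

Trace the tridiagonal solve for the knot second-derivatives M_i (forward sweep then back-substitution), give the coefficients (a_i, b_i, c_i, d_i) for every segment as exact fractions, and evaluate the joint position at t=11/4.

Δ: Δ0=-1, Δ1=-1/3, Δ2=4, Δ3=-2
row 1: diag=10, rhs=4; c'=3/10, d'=2/5
row 2: denom=8−3·3/10=71/10; d'=(26−3·2/5)/(71/10)=248/71
row 3: denom=4−1·10/71=274/71; d'=(-36−1·248/71)/(274/71)=-1402/137
back: M3=-1402/137
back: M2=248/71−10/71·-1402/137=676/137
back: M1=2/5−3/10·676/137=-148/137
M: M0=0, M1=-148/137, M2=676/137, M3=-1402/137, M4=0
seg 0: a=4, c=M0/2=0, d=(M1−M0)/(6·2)=-37/411, b=Δ0−h0·(2M0+M1)/6=-263/411
seg 1: a=2, c=M1/2=-74/137, d=(M2−M1)/(6·3)=412/1233, b=Δ1−h1·(2M1+M2)/6=-707/411
seg 2: a=1, c=M2/2=338/137, d=(M3−M2)/(6·1)=-1039/411, b=Δ2−h2·(2M2+M3)/6=1669/411
seg 3: a=5, c=M3/2=-701/137, d=(M4−M3)/(6·1)=701/411, b=Δ3−h3·(2M3+M4)/6=580/411
t_q=11/4 → seg 1, τ=3/4; S=2+-707/411·τ+-74/137·τ²+412/1233·τ³=1199/2192

  seg 0: a=4 b=-263/411 c=0 d=-37/411
  seg 1: a=2 b=-707/411 c=-74/137 d=412/1233
  seg 2: a=1 b=1669/411 c=338/137 d=-1039/411
  seg 3: a=5 b=580/411 c=-701/137 d=701/411
S(11/4) = 1199/2192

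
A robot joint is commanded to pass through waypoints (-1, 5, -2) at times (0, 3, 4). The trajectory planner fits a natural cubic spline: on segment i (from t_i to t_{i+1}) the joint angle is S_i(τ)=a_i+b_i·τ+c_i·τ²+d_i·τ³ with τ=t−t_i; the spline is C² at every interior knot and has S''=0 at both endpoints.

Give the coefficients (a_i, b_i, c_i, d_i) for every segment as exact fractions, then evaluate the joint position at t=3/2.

  seg 0: a=-1 b=43/8 c=0 d=-3/8
  seg 1: a=5 b=-19/4 c=-27/8 d=9/8
S(3/2) = 371/64

Δ: Δ0=2, Δ1=-7
row 1: diag=8, rhs=-54; c'=1/8, d'=-27/4
back: M1=-27/4
M: M0=0, M1=-27/4, M2=0
seg 0: a=-1, c=M0/2=0, d=(M1−M0)/(6·3)=-3/8, b=Δ0−h0·(2M0+M1)/6=43/8
seg 1: a=5, c=M1/2=-27/8, d=(M2−M1)/(6·1)=9/8, b=Δ1−h1·(2M1+M2)/6=-19/4
t_q=3/2 → seg 0, τ=3/2; S=-1+43/8·τ+0·τ²+-3/8·τ³=371/64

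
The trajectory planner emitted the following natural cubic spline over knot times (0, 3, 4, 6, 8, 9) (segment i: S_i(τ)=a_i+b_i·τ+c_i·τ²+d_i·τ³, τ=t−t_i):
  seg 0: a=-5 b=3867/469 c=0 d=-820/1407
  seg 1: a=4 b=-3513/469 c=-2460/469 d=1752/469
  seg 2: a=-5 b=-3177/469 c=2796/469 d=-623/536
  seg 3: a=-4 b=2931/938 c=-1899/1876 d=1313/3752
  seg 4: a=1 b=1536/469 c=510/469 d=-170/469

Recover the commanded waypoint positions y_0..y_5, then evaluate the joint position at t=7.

y_0=-5 y_1=4 y_2=-5 y_3=-4 y_4=1 y_5=5
S(7) = -5769/3752

y_0 = S_0(0) = a_0 = -5
y_1 = S_1(0) = a_1 = 4
y_2 = S_2(0) = a_2 = -5
y_3 = S_3(0) = a_3 = -4
y_4 = S_4(0) = a_4 = 1
y_5 = S_4(1) = 5
t_q=7 is in segment 3 (τ=1); S_3(τ)=-5769/3752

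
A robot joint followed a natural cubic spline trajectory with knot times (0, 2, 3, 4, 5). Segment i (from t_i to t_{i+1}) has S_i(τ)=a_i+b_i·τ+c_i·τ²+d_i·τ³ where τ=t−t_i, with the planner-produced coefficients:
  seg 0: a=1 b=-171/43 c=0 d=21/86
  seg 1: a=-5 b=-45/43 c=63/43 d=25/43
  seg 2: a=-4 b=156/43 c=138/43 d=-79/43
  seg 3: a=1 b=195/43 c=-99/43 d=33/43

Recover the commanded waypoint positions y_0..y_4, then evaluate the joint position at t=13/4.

y_0 = S_0(0) = a_0 = 1
y_1 = S_1(0) = a_1 = -5
y_2 = S_2(0) = a_2 = -4
y_3 = S_3(0) = a_3 = 1
y_4 = S_3(1) = 4
t_q=13/4 is in segment 2 (τ=1/4); S_2(τ)=-8039/2752

y_0=1 y_1=-5 y_2=-4 y_3=1 y_4=4
S(13/4) = -8039/2752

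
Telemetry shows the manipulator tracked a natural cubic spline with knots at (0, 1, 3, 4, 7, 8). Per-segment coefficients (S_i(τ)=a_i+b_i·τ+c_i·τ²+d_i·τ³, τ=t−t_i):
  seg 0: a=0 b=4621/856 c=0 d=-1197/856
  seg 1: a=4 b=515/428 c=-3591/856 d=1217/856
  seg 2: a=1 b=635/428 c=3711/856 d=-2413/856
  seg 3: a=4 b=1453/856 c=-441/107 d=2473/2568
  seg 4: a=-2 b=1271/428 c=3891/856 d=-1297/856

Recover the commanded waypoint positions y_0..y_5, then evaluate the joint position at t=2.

y_0=0 y_1=4 y_2=1 y_3=4 y_4=-2 y_5=4
S(2) = 260/107

y_0 = S_0(0) = a_0 = 0
y_1 = S_1(0) = a_1 = 4
y_2 = S_2(0) = a_2 = 1
y_3 = S_3(0) = a_3 = 4
y_4 = S_4(0) = a_4 = -2
y_5 = S_4(1) = 4
t_q=2 is in segment 1 (τ=1); S_1(τ)=260/107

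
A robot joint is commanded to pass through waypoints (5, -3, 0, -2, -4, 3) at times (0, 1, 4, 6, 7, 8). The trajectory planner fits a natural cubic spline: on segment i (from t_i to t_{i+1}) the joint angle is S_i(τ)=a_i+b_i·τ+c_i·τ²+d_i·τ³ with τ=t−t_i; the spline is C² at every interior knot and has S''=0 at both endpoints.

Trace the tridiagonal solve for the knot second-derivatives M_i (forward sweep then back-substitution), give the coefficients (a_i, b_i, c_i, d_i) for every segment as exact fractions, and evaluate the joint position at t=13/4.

Δ: Δ0=-8, Δ1=1, Δ2=-1, Δ3=-2, Δ4=7
row 1: diag=8, rhs=54; c'=3/8, d'=27/4
row 2: denom=10−3·3/8=71/8; d'=(-12−3·27/4)/(71/8)=-258/71
row 3: denom=6−2·16/71=394/71; d'=(-6−2·-258/71)/(394/71)=45/197
row 4: denom=4−1·71/394=1505/394; d'=(54−1·45/197)/(1505/394)=21186/1505
back: M4=21186/1505
back: M3=45/197−71/394·21186/1505=-3474/1505
back: M2=-258/71−16/71·-3474/1505=-4686/1505
back: M1=27/4−3/8·-4686/1505=11916/1505
M: M0=0, M1=11916/1505, M2=-4686/1505, M3=-3474/1505, M4=21186/1505, M5=0
seg 0: a=5, c=M0/2=0, d=(M1−M0)/(6·1)=1986/1505, b=Δ0−h0·(2M0+M1)/6=-14026/1505
seg 1: a=-3, c=M1/2=5958/1505, d=(M2−M1)/(6·3)=-2767/4515, b=Δ1−h1·(2M1+M2)/6=-8068/1505
seg 2: a=0, c=M2/2=-2343/1505, d=(M3−M2)/(6·2)=101/1505, b=Δ2−h2·(2M2+M3)/6=2777/1505
seg 3: a=-2, c=M3/2=-1737/1505, d=(M4−M3)/(6·1)=822/301, b=Δ3−h3·(2M3+M4)/6=-769/215
seg 4: a=-4, c=M4/2=10593/1505, d=(M5−M4)/(6·1)=-3531/1505, b=Δ4−h4·(2M4+M5)/6=3473/1505
t_q=13/4 → seg 1, τ=9/4; S=-3+-8068/1505·τ+5958/1505·τ²+-2767/4515·τ³=-192741/96320

  seg 0: a=5 b=-14026/1505 c=0 d=1986/1505
  seg 1: a=-3 b=-8068/1505 c=5958/1505 d=-2767/4515
  seg 2: a=0 b=2777/1505 c=-2343/1505 d=101/1505
  seg 3: a=-2 b=-769/215 c=-1737/1505 d=822/301
  seg 4: a=-4 b=3473/1505 c=10593/1505 d=-3531/1505
S(13/4) = -192741/96320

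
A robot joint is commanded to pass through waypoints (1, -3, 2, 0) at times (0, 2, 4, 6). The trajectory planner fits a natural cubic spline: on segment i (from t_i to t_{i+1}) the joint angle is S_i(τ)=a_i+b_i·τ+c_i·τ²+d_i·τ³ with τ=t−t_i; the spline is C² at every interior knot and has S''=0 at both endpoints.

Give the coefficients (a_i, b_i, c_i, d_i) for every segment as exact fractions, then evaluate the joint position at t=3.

Δ: Δ0=-2, Δ1=5/2, Δ2=-1
row 1: diag=8, rhs=27; c'=1/4, d'=27/8
row 2: denom=8−2·1/4=15/2; d'=(-21−2·27/8)/(15/2)=-37/10
back: M2=-37/10
back: M1=27/8−1/4·-37/10=43/10
M: M0=0, M1=43/10, M2=-37/10, M3=0
seg 0: a=1, c=M0/2=0, d=(M1−M0)/(6·2)=43/120, b=Δ0−h0·(2M0+M1)/6=-103/30
seg 1: a=-3, c=M1/2=43/20, d=(M2−M1)/(6·2)=-2/3, b=Δ1−h1·(2M1+M2)/6=13/15
seg 2: a=2, c=M2/2=-37/20, d=(M3−M2)/(6·2)=37/120, b=Δ2−h2·(2M2+M3)/6=22/15
t_q=3 → seg 1, τ=1; S=-3+13/15·τ+43/20·τ²+-2/3·τ³=-13/20

  seg 0: a=1 b=-103/30 c=0 d=43/120
  seg 1: a=-3 b=13/15 c=43/20 d=-2/3
  seg 2: a=2 b=22/15 c=-37/20 d=37/120
S(3) = -13/20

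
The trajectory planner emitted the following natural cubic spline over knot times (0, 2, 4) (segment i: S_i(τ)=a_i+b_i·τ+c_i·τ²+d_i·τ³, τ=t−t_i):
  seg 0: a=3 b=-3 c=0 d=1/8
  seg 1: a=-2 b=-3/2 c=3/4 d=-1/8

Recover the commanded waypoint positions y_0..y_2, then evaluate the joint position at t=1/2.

y_0=3 y_1=-2 y_2=-3
S(1/2) = 97/64

y_0 = S_0(0) = a_0 = 3
y_1 = S_1(0) = a_1 = -2
y_2 = S_1(2) = -3
t_q=1/2 is in segment 0 (τ=1/2); S_0(τ)=97/64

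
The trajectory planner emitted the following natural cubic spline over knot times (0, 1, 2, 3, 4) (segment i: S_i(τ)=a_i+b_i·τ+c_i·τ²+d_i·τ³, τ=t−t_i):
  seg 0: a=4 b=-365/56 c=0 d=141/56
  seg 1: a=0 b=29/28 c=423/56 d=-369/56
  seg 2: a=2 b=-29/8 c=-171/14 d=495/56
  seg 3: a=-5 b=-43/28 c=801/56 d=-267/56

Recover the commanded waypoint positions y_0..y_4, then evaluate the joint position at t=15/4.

y_0=4 y_1=0 y_2=2 y_3=-5 y_4=3
S(15/4) = -421/3584

y_0 = S_0(0) = a_0 = 4
y_1 = S_1(0) = a_1 = 0
y_2 = S_2(0) = a_2 = 2
y_3 = S_3(0) = a_3 = -5
y_4 = S_3(1) = 3
t_q=15/4 is in segment 3 (τ=3/4); S_3(τ)=-421/3584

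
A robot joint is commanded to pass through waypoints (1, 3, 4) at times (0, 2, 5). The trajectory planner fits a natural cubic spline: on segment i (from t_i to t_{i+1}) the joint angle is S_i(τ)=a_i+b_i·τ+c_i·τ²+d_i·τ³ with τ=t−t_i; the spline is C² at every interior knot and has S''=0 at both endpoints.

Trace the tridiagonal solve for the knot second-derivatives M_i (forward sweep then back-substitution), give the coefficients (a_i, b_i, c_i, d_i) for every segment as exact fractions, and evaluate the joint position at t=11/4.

Δ: Δ0=1, Δ1=1/3
row 1: diag=10, rhs=-4; c'=3/10, d'=-2/5
back: M1=-2/5
M: M0=0, M1=-2/5, M2=0
seg 0: a=1, c=M0/2=0, d=(M1−M0)/(6·2)=-1/30, b=Δ0−h0·(2M0+M1)/6=17/15
seg 1: a=3, c=M1/2=-1/5, d=(M2−M1)/(6·3)=1/45, b=Δ1−h1·(2M1+M2)/6=11/15
t_q=11/4 → seg 1, τ=3/4; S=3+11/15·τ+-1/5·τ²+1/45·τ³=1103/320

  seg 0: a=1 b=17/15 c=0 d=-1/30
  seg 1: a=3 b=11/15 c=-1/5 d=1/45
S(11/4) = 1103/320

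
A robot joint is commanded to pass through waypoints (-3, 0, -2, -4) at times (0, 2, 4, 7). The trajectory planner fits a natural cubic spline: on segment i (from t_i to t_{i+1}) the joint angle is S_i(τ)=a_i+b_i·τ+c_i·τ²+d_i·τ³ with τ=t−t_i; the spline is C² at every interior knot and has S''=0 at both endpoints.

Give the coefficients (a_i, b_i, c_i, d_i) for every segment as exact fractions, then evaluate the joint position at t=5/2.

Δ: Δ0=3/2, Δ1=-1, Δ2=-2/3
row 1: diag=8, rhs=-15; c'=1/4, d'=-15/8
row 2: denom=10−2·1/4=19/2; d'=(2−2·-15/8)/(19/2)=23/38
back: M2=23/38
back: M1=-15/8−1/4·23/38=-77/38
M: M0=0, M1=-77/38, M2=23/38, M3=0
seg 0: a=-3, c=M0/2=0, d=(M1−M0)/(6·2)=-77/456, b=Δ0−h0·(2M0+M1)/6=124/57
seg 1: a=0, c=M1/2=-77/76, d=(M2−M1)/(6·2)=25/114, b=Δ1−h1·(2M1+M2)/6=17/114
seg 2: a=-2, c=M2/2=23/76, d=(M3−M2)/(6·3)=-23/684, b=Δ2−h2·(2M2+M3)/6=-145/114
t_q=5/2 → seg 1, τ=1/2; S=0+17/114·τ+-77/76·τ²+25/114·τ³=-23/152

  seg 0: a=-3 b=124/57 c=0 d=-77/456
  seg 1: a=0 b=17/114 c=-77/76 d=25/114
  seg 2: a=-2 b=-145/114 c=23/76 d=-23/684
S(5/2) = -23/152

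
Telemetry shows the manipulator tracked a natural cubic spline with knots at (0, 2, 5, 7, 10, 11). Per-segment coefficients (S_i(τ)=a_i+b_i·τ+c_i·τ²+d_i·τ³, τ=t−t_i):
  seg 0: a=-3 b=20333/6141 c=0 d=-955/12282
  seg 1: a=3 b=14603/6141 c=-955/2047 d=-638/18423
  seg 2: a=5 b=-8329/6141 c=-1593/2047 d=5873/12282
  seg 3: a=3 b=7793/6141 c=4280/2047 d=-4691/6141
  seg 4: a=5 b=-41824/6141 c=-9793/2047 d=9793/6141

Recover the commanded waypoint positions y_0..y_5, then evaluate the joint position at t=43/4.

y_0=-3 y_1=3 y_2=5 y_3=3 y_4=5 y_5=-5
S(43/4) = -278555/131008

y_0 = S_0(0) = a_0 = -3
y_1 = S_1(0) = a_1 = 3
y_2 = S_2(0) = a_2 = 5
y_3 = S_3(0) = a_3 = 3
y_4 = S_4(0) = a_4 = 5
y_5 = S_4(1) = -5
t_q=43/4 is in segment 4 (τ=3/4); S_4(τ)=-278555/131008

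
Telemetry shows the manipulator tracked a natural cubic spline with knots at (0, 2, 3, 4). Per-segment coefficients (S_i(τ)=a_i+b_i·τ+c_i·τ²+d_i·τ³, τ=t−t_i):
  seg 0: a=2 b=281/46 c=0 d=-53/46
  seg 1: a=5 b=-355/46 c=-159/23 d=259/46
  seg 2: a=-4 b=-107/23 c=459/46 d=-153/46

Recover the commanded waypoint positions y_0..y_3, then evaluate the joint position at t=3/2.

y_0 = S_0(0) = a_0 = 2
y_1 = S_1(0) = a_1 = 5
y_2 = S_2(0) = a_2 = -4
y_3 = S_2(1) = -2
t_q=3/2 is in segment 0 (τ=3/2); S_0(τ)=2677/368

y_0=2 y_1=5 y_2=-4 y_3=-2
S(3/2) = 2677/368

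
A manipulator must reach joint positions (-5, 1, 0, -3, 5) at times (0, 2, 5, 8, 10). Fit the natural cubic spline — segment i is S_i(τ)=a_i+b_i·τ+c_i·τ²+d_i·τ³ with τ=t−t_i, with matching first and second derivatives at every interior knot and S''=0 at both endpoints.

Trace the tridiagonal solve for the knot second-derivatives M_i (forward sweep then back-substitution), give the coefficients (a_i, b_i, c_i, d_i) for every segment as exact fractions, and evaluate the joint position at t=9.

  seg 0: a=-5 b=367/102 c=0 d=-61/408
  seg 1: a=1 b=92/51 c=-61/68 d=113/1836
  seg 2: a=0 b=-23/12 c=-35/102 d=397/1836
  seg 3: a=-3 b=95/51 c=109/68 d=-109/408
S(9) = 27/136

Δ: Δ0=3, Δ1=-1/3, Δ2=-1, Δ3=4
row 1: diag=10, rhs=-20; c'=3/10, d'=-2
row 2: denom=12−3·3/10=111/10; d'=(-4−3·-2)/(111/10)=20/111
row 3: denom=10−3·10/37=340/37; d'=(30−3·20/111)/(340/37)=109/34
back: M3=109/34
back: M2=20/111−10/37·109/34=-35/51
back: M1=-2−3/10·-35/51=-61/34
M: M0=0, M1=-61/34, M2=-35/51, M3=109/34, M4=0
seg 0: a=-5, c=M0/2=0, d=(M1−M0)/(6·2)=-61/408, b=Δ0−h0·(2M0+M1)/6=367/102
seg 1: a=1, c=M1/2=-61/68, d=(M2−M1)/(6·3)=113/1836, b=Δ1−h1·(2M1+M2)/6=92/51
seg 2: a=0, c=M2/2=-35/102, d=(M3−M2)/(6·3)=397/1836, b=Δ2−h2·(2M2+M3)/6=-23/12
seg 3: a=-3, c=M3/2=109/68, d=(M4−M3)/(6·2)=-109/408, b=Δ3−h3·(2M3+M4)/6=95/51
t_q=9 → seg 3, τ=1; S=-3+95/51·τ+109/68·τ²+-109/408·τ³=27/136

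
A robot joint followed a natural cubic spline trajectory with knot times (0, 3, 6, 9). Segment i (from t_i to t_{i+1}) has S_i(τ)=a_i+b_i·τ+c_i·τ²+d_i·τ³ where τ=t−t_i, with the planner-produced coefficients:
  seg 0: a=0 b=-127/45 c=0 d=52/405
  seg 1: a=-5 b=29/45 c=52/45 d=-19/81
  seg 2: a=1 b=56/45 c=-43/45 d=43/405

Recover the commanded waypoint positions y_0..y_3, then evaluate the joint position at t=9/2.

y_0=0 y_1=-5 y_2=1 y_3=-1
S(9/2) = -89/40

y_0 = S_0(0) = a_0 = 0
y_1 = S_1(0) = a_1 = -5
y_2 = S_2(0) = a_2 = 1
y_3 = S_2(3) = -1
t_q=9/2 is in segment 1 (τ=3/2); S_1(τ)=-89/40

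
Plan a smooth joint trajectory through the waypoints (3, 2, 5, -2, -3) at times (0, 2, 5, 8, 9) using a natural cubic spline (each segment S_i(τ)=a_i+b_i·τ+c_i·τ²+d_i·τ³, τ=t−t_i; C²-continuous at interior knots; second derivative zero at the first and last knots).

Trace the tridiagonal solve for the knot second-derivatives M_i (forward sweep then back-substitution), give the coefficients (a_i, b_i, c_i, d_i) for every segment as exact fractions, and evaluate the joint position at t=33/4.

Δ: Δ0=-1/2, Δ1=1, Δ2=-7/3, Δ3=-1
row 1: diag=10, rhs=9; c'=3/10, d'=9/10
row 2: denom=12−3·3/10=111/10; d'=(-20−3·9/10)/(111/10)=-227/111
row 3: denom=8−3·10/37=266/37; d'=(8−3·-227/111)/(266/37)=523/266
back: M3=523/266
back: M2=-227/111−10/37·523/266=-1028/399
back: M1=9/10−3/10·-1028/399=445/266
M: M0=0, M1=445/266, M2=-1028/399, M3=523/266, M4=0
seg 0: a=3, c=M0/2=0, d=(M1−M0)/(6·2)=445/3192, b=Δ0−h0·(2M0+M1)/6=-422/399
seg 1: a=2, c=M1/2=445/532, d=(M2−M1)/(6·3)=-3391/14364, b=Δ1−h1·(2M1+M2)/6=491/798
seg 2: a=5, c=M2/2=-514/399, d=(M3−M2)/(6·3)=3625/14364, b=Δ2−h2·(2M2+M3)/6=-1181/1596
seg 3: a=-2, c=M3/2=523/532, d=(M4−M3)/(6·1)=-523/1596, b=Δ3−h3·(2M3+M4)/6=-1321/798
t_q=33/4 → seg 3, τ=1/4; S=-2+-1321/798·τ+523/532·τ²+-523/1596·τ³=-11467/4864

  seg 0: a=3 b=-422/399 c=0 d=445/3192
  seg 1: a=2 b=491/798 c=445/532 d=-3391/14364
  seg 2: a=5 b=-1181/1596 c=-514/399 d=3625/14364
  seg 3: a=-2 b=-1321/798 c=523/532 d=-523/1596
S(33/4) = -11467/4864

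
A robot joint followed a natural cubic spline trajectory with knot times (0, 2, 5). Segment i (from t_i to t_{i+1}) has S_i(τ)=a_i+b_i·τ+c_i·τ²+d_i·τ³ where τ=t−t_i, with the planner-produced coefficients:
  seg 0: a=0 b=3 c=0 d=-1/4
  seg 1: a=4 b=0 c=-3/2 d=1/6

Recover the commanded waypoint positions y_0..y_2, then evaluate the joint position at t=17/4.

y_0 = S_0(0) = a_0 = 0
y_1 = S_1(0) = a_1 = 4
y_2 = S_1(3) = -5
t_q=17/4 is in segment 1 (τ=9/4); S_1(τ)=-217/128

y_0=0 y_1=4 y_2=-5
S(17/4) = -217/128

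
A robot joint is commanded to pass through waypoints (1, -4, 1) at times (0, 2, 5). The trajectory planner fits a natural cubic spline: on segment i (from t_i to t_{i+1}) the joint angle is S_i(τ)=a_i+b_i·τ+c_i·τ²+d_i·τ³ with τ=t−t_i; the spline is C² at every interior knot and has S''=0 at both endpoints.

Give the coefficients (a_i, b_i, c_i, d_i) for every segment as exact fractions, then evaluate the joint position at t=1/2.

Δ: Δ0=-5/2, Δ1=5/3
row 1: diag=10, rhs=25; c'=3/10, d'=5/2
back: M1=5/2
M: M0=0, M1=5/2, M2=0
seg 0: a=1, c=M0/2=0, d=(M1−M0)/(6·2)=5/24, b=Δ0−h0·(2M0+M1)/6=-10/3
seg 1: a=-4, c=M1/2=5/4, d=(M2−M1)/(6·3)=-5/36, b=Δ1−h1·(2M1+M2)/6=-5/6
t_q=1/2 → seg 0, τ=1/2; S=1+-10/3·τ+0·τ²+5/24·τ³=-41/64

  seg 0: a=1 b=-10/3 c=0 d=5/24
  seg 1: a=-4 b=-5/6 c=5/4 d=-5/36
S(1/2) = -41/64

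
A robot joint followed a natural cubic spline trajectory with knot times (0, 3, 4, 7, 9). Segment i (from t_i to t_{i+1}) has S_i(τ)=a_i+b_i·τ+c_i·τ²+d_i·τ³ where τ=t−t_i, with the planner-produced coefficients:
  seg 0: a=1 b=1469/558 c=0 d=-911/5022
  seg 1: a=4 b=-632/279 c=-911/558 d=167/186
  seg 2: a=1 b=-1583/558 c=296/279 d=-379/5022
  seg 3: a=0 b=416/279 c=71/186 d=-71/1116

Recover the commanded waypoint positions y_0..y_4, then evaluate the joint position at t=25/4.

y_0 = S_0(0) = a_0 = 1
y_1 = S_1(0) = a_1 = 4
y_2 = S_2(0) = a_2 = 1
y_3 = S_3(0) = a_3 = 0
y_4 = S_3(2) = 4
t_q=25/4 is in segment 2 (τ=9/4); S_2(τ)=-3459/3968

y_0=1 y_1=4 y_2=1 y_3=0 y_4=4
S(25/4) = -3459/3968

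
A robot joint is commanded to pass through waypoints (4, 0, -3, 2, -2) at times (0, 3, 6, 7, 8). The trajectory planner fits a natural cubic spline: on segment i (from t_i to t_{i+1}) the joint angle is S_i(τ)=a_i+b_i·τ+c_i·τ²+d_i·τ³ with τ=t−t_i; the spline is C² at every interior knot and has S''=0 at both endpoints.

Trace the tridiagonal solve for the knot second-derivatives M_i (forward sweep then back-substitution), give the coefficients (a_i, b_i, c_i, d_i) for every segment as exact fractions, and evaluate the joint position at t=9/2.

Δ: Δ0=-4/3, Δ1=-1, Δ2=5, Δ3=-4
row 1: diag=12, rhs=2; c'=1/4, d'=1/6
row 2: denom=8−3·1/4=29/4; d'=(36−3·1/6)/(29/4)=142/29
row 3: denom=4−1·4/29=112/29; d'=(-54−1·142/29)/(112/29)=-61/4
back: M3=-61/4
back: M2=142/29−4/29·-61/4=7
back: M1=1/6−1/4·7=-19/12
M: M0=0, M1=-19/12, M2=7, M3=-61/4, M4=0
seg 0: a=4, c=M0/2=0, d=(M1−M0)/(6·3)=-19/216, b=Δ0−h0·(2M0+M1)/6=-13/24
seg 1: a=0, c=M1/2=-19/24, d=(M2−M1)/(6·3)=103/216, b=Δ1−h1·(2M1+M2)/6=-35/12
seg 2: a=-3, c=M2/2=7/2, d=(M3−M2)/(6·1)=-89/24, b=Δ2−h2·(2M2+M3)/6=125/24
seg 3: a=2, c=M3/2=-61/8, d=(M4−M3)/(6·1)=61/24, b=Δ3−h3·(2M3+M4)/6=13/12
t_q=9/2 → seg 1, τ=3/2; S=0+-35/12·τ+-19/24·τ²+103/216·τ³=-291/64

  seg 0: a=4 b=-13/24 c=0 d=-19/216
  seg 1: a=0 b=-35/12 c=-19/24 d=103/216
  seg 2: a=-3 b=125/24 c=7/2 d=-89/24
  seg 3: a=2 b=13/12 c=-61/8 d=61/24
S(9/2) = -291/64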